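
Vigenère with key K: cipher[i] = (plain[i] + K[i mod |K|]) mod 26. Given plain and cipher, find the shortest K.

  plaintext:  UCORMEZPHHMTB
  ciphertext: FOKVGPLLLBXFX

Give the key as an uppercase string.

  i= 0: F-U = 11 → L
  i= 1: O-C = 12 → M
  i= 2: K-O = 22 → W
  i= 3: V-R =  4 → E
  i= 4: G-M = 20 → U
  i= 5: P-E = 11 → L
  i= 6: L-Z = 12 → M
  i= 7: L-P = 22 → W
  i= 8: L-H =  4 → E
  i= 9: B-H = 20 → U
  i=10: X-M = 11 → L
  i=11: F-T = 12 → M
  i=12: X-B = 22 → W
  shifts repeat with period 5: LMWEU

LMWEU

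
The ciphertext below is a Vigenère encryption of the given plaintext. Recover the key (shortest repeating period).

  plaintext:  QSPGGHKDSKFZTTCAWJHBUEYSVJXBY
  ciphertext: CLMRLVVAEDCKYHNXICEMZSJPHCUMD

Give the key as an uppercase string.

MTXLFOLX

  i= 0: C-Q = 12 → M
  i= 1: L-S = 19 → T
  i= 2: M-P = 23 → X
  i= 3: R-G = 11 → L
  i= 4: L-G =  5 → F
  i= 5: V-H = 14 → O
  i= 6: V-K = 11 → L
  i= 7: A-D = 23 → X
  i= 8: E-S = 12 → M
  i= 9: D-K = 19 → T
  i=10: C-F = 23 → X
  i=11: K-Z = 11 → L
  i=12: Y-T =  5 → F
  i=13: H-T = 14 → O
  i=14: N-C = 11 → L
  i=15: X-A = 23 → X
  i=16: I-W = 12 → M
  i=17: C-J = 19 → T
  i=18: E-H = 23 → X
  i=19: M-B = 11 → L
  i=20: Z-U =  5 → F
  i=21: S-E = 14 → O
  i=22: J-Y = 11 → L
  i=23: P-S = 23 → X
  i=24: H-V = 12 → M
  i=25: C-J = 19 → T
  i=26: U-X = 23 → X
  i=27: M-B = 11 → L
  i=28: D-Y =  5 → F
  shifts repeat with period 8: MTXLFOLX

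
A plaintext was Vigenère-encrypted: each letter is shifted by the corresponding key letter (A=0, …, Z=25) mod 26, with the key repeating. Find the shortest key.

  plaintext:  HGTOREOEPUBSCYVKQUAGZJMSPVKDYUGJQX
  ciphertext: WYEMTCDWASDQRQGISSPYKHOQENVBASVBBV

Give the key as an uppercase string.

  i= 0: W-H = 15 → P
  i= 1: Y-G = 18 → S
  i= 2: E-T = 11 → L
  i= 3: M-O = 24 → Y
  i= 4: T-R =  2 → C
  i= 5: C-E = 24 → Y
  i= 6: D-O = 15 → P
  i= 7: W-E = 18 → S
  i= 8: A-P = 11 → L
  i= 9: S-U = 24 → Y
  i=10: D-B =  2 → C
  i=11: Q-S = 24 → Y
  i=12: R-C = 15 → P
  i=13: Q-Y = 18 → S
  i=14: G-V = 11 → L
  i=15: I-K = 24 → Y
  i=16: S-Q =  2 → C
  i=17: S-U = 24 → Y
  i=18: P-A = 15 → P
  i=19: Y-G = 18 → S
  i=20: K-Z = 11 → L
  i=21: H-J = 24 → Y
  i=22: O-M =  2 → C
  i=23: Q-S = 24 → Y
  i=24: E-P = 15 → P
  i=25: N-V = 18 → S
  i=26: V-K = 11 → L
  i=27: B-D = 24 → Y
  i=28: A-Y =  2 → C
  i=29: S-U = 24 → Y
  i=30: V-G = 15 → P
  i=31: B-J = 18 → S
  i=32: B-Q = 11 → L
  i=33: V-X = 24 → Y
  shifts repeat with period 6: PSLYCY

PSLYCY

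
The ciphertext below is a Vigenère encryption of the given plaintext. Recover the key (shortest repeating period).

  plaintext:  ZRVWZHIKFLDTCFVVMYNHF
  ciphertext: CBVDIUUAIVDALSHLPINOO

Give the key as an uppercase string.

DKAHJNMQ

  i= 0: C-Z =  3 → D
  i= 1: B-R = 10 → K
  i= 2: V-V =  0 → A
  i= 3: D-W =  7 → H
  i= 4: I-Z =  9 → J
  i= 5: U-H = 13 → N
  i= 6: U-I = 12 → M
  i= 7: A-K = 16 → Q
  i= 8: I-F =  3 → D
  i= 9: V-L = 10 → K
  i=10: D-D =  0 → A
  i=11: A-T =  7 → H
  i=12: L-C =  9 → J
  i=13: S-F = 13 → N
  i=14: H-V = 12 → M
  i=15: L-V = 16 → Q
  i=16: P-M =  3 → D
  i=17: I-Y = 10 → K
  i=18: N-N =  0 → A
  i=19: O-H =  7 → H
  i=20: O-F =  9 → J
  shifts repeat with period 8: DKAHJNMQ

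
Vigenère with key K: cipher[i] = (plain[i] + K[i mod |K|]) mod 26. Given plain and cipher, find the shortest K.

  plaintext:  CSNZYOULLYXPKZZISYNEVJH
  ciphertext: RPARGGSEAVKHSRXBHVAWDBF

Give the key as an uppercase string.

PXNSISYT

  i= 0: R-C = 15 → P
  i= 1: P-S = 23 → X
  i= 2: A-N = 13 → N
  i= 3: R-Z = 18 → S
  i= 4: G-Y =  8 → I
  i= 5: G-O = 18 → S
  i= 6: S-U = 24 → Y
  i= 7: E-L = 19 → T
  i= 8: A-L = 15 → P
  i= 9: V-Y = 23 → X
  i=10: K-X = 13 → N
  i=11: H-P = 18 → S
  i=12: S-K =  8 → I
  i=13: R-Z = 18 → S
  i=14: X-Z = 24 → Y
  i=15: B-I = 19 → T
  i=16: H-S = 15 → P
  i=17: V-Y = 23 → X
  i=18: A-N = 13 → N
  i=19: W-E = 18 → S
  i=20: D-V =  8 → I
  i=21: B-J = 18 → S
  i=22: F-H = 24 → Y
  shifts repeat with period 8: PXNSISYT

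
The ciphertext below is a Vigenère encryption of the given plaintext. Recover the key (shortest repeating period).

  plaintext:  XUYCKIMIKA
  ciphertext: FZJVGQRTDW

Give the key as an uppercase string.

IFLTW

  i= 0: F-X =  8 → I
  i= 1: Z-U =  5 → F
  i= 2: J-Y = 11 → L
  i= 3: V-C = 19 → T
  i= 4: G-K = 22 → W
  i= 5: Q-I =  8 → I
  i= 6: R-M =  5 → F
  i= 7: T-I = 11 → L
  i= 8: D-K = 19 → T
  i= 9: W-A = 22 → W
  shifts repeat with period 5: IFLTW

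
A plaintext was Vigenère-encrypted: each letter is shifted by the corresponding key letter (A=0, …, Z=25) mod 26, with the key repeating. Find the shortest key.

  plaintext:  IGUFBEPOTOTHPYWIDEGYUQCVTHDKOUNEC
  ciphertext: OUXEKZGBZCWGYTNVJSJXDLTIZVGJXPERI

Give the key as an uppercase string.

  i= 0: O-I =  6 → G
  i= 1: U-G = 14 → O
  i= 2: X-U =  3 → D
  i= 3: E-F = 25 → Z
  i= 4: K-B =  9 → J
  i= 5: Z-E = 21 → V
  i= 6: G-P = 17 → R
  i= 7: B-O = 13 → N
  i= 8: Z-T =  6 → G
  i= 9: C-O = 14 → O
  i=10: W-T =  3 → D
  i=11: G-H = 25 → Z
  i=12: Y-P =  9 → J
  i=13: T-Y = 21 → V
  i=14: N-W = 17 → R
  i=15: V-I = 13 → N
  i=16: J-D =  6 → G
  i=17: S-E = 14 → O
  i=18: J-G =  3 → D
  i=19: X-Y = 25 → Z
  i=20: D-U =  9 → J
  i=21: L-Q = 21 → V
  i=22: T-C = 17 → R
  i=23: I-V = 13 → N
  i=24: Z-T =  6 → G
  i=25: V-H = 14 → O
  i=26: G-D =  3 → D
  i=27: J-K = 25 → Z
  i=28: X-O =  9 → J
  i=29: P-U = 21 → V
  i=30: E-N = 17 → R
  i=31: R-E = 13 → N
  i=32: I-C =  6 → G
  shifts repeat with period 8: GODZJVRN

GODZJVRN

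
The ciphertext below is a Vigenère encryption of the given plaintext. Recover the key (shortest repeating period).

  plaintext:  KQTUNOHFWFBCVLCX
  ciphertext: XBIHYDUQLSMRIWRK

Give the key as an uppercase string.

  i= 0: X-K = 13 → N
  i= 1: B-Q = 11 → L
  i= 2: I-T = 15 → P
  i= 3: H-U = 13 → N
  i= 4: Y-N = 11 → L
  i= 5: D-O = 15 → P
  i= 6: U-H = 13 → N
  i= 7: Q-F = 11 → L
  i= 8: L-W = 15 → P
  i= 9: S-F = 13 → N
  i=10: M-B = 11 → L
  i=11: R-C = 15 → P
  i=12: I-V = 13 → N
  i=13: W-L = 11 → L
  i=14: R-C = 15 → P
  i=15: K-X = 13 → N
  shifts repeat with period 3: NLP

NLP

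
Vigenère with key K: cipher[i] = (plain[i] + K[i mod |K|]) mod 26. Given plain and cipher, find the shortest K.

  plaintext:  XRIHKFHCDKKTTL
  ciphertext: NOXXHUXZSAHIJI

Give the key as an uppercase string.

QXP

  i= 0: N-X = 16 → Q
  i= 1: O-R = 23 → X
  i= 2: X-I = 15 → P
  i= 3: X-H = 16 → Q
  i= 4: H-K = 23 → X
  i= 5: U-F = 15 → P
  i= 6: X-H = 16 → Q
  i= 7: Z-C = 23 → X
  i= 8: S-D = 15 → P
  i= 9: A-K = 16 → Q
  i=10: H-K = 23 → X
  i=11: I-T = 15 → P
  i=12: J-T = 16 → Q
  i=13: I-L = 23 → X
  shifts repeat with period 3: QXP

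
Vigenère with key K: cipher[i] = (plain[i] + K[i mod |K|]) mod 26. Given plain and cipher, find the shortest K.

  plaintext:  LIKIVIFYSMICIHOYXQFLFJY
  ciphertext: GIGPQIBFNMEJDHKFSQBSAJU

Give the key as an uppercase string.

VAWH

  i= 0: G-L = 21 → V
  i= 1: I-I =  0 → A
  i= 2: G-K = 22 → W
  i= 3: P-I =  7 → H
  i= 4: Q-V = 21 → V
  i= 5: I-I =  0 → A
  i= 6: B-F = 22 → W
  i= 7: F-Y =  7 → H
  i= 8: N-S = 21 → V
  i= 9: M-M =  0 → A
  i=10: E-I = 22 → W
  i=11: J-C =  7 → H
  i=12: D-I = 21 → V
  i=13: H-H =  0 → A
  i=14: K-O = 22 → W
  i=15: F-Y =  7 → H
  i=16: S-X = 21 → V
  i=17: Q-Q =  0 → A
  i=18: B-F = 22 → W
  i=19: S-L =  7 → H
  i=20: A-F = 21 → V
  i=21: J-J =  0 → A
  i=22: U-Y = 22 → W
  shifts repeat with period 4: VAWH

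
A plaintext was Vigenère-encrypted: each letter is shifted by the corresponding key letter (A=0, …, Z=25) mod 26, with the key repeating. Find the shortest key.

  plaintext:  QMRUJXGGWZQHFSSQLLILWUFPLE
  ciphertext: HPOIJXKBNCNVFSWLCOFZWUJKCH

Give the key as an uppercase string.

RDXOAAEV

  i= 0: H-Q = 17 → R
  i= 1: P-M =  3 → D
  i= 2: O-R = 23 → X
  i= 3: I-U = 14 → O
  i= 4: J-J =  0 → A
  i= 5: X-X =  0 → A
  i= 6: K-G =  4 → E
  i= 7: B-G = 21 → V
  i= 8: N-W = 17 → R
  i= 9: C-Z =  3 → D
  i=10: N-Q = 23 → X
  i=11: V-H = 14 → O
  i=12: F-F =  0 → A
  i=13: S-S =  0 → A
  i=14: W-S =  4 → E
  i=15: L-Q = 21 → V
  i=16: C-L = 17 → R
  i=17: O-L =  3 → D
  i=18: F-I = 23 → X
  i=19: Z-L = 14 → O
  i=20: W-W =  0 → A
  i=21: U-U =  0 → A
  i=22: J-F =  4 → E
  i=23: K-P = 21 → V
  i=24: C-L = 17 → R
  i=25: H-E =  3 → D
  shifts repeat with period 8: RDXOAAEV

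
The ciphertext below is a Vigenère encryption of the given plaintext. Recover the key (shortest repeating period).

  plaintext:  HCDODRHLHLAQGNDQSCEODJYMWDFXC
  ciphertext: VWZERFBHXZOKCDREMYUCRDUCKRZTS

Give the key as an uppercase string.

  i= 0: V-H = 14 → O
  i= 1: W-C = 20 → U
  i= 2: Z-D = 22 → W
  i= 3: E-O = 16 → Q
  i= 4: R-D = 14 → O
  i= 5: F-R = 14 → O
  i= 6: B-H = 20 → U
  i= 7: H-L = 22 → W
  i= 8: X-H = 16 → Q
  i= 9: Z-L = 14 → O
  i=10: O-A = 14 → O
  i=11: K-Q = 20 → U
  i=12: C-G = 22 → W
  i=13: D-N = 16 → Q
  i=14: R-D = 14 → O
  i=15: E-Q = 14 → O
  i=16: M-S = 20 → U
  i=17: Y-C = 22 → W
  i=18: U-E = 16 → Q
  i=19: C-O = 14 → O
  i=20: R-D = 14 → O
  i=21: D-J = 20 → U
  i=22: U-Y = 22 → W
  i=23: C-M = 16 → Q
  i=24: K-W = 14 → O
  i=25: R-D = 14 → O
  i=26: Z-F = 20 → U
  i=27: T-X = 22 → W
  i=28: S-C = 16 → Q
  shifts repeat with period 5: OUWQO

OUWQO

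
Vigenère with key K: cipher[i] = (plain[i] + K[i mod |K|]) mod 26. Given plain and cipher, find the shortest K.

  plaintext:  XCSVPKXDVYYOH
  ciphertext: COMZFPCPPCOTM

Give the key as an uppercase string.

  i= 0: C-X =  5 → F
  i= 1: O-C = 12 → M
  i= 2: M-S = 20 → U
  i= 3: Z-V =  4 → E
  i= 4: F-P = 16 → Q
  i= 5: P-K =  5 → F
  i= 6: C-X =  5 → F
  i= 7: P-D = 12 → M
  i= 8: P-V = 20 → U
  i= 9: C-Y =  4 → E
  i=10: O-Y = 16 → Q
  i=11: T-O =  5 → F
  i=12: M-H =  5 → F
  shifts repeat with period 6: FMUEQF

FMUEQF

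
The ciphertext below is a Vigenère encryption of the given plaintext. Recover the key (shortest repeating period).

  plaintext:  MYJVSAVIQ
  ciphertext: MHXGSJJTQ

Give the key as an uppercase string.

AJOL

  i= 0: M-M =  0 → A
  i= 1: H-Y =  9 → J
  i= 2: X-J = 14 → O
  i= 3: G-V = 11 → L
  i= 4: S-S =  0 → A
  i= 5: J-A =  9 → J
  i= 6: J-V = 14 → O
  i= 7: T-I = 11 → L
  i= 8: Q-Q =  0 → A
  shifts repeat with period 4: AJOL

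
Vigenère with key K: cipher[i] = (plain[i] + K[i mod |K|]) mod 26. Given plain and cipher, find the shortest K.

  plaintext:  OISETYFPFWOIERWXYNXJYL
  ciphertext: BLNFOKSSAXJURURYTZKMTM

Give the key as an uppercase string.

NDVBVM

  i= 0: B-O = 13 → N
  i= 1: L-I =  3 → D
  i= 2: N-S = 21 → V
  i= 3: F-E =  1 → B
  i= 4: O-T = 21 → V
  i= 5: K-Y = 12 → M
  i= 6: S-F = 13 → N
  i= 7: S-P =  3 → D
  i= 8: A-F = 21 → V
  i= 9: X-W =  1 → B
  i=10: J-O = 21 → V
  i=11: U-I = 12 → M
  i=12: R-E = 13 → N
  i=13: U-R =  3 → D
  i=14: R-W = 21 → V
  i=15: Y-X =  1 → B
  i=16: T-Y = 21 → V
  i=17: Z-N = 12 → M
  i=18: K-X = 13 → N
  i=19: M-J =  3 → D
  i=20: T-Y = 21 → V
  i=21: M-L =  1 → B
  shifts repeat with period 6: NDVBVM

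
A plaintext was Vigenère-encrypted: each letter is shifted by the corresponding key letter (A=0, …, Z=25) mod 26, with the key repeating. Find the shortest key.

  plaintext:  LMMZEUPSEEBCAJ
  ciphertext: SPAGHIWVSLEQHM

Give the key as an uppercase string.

  i= 0: S-L =  7 → H
  i= 1: P-M =  3 → D
  i= 2: A-M = 14 → O
  i= 3: G-Z =  7 → H
  i= 4: H-E =  3 → D
  i= 5: I-U = 14 → O
  i= 6: W-P =  7 → H
  i= 7: V-S =  3 → D
  i= 8: S-E = 14 → O
  i= 9: L-E =  7 → H
  i=10: E-B =  3 → D
  i=11: Q-C = 14 → O
  i=12: H-A =  7 → H
  i=13: M-J =  3 → D
  shifts repeat with period 3: HDO

HDO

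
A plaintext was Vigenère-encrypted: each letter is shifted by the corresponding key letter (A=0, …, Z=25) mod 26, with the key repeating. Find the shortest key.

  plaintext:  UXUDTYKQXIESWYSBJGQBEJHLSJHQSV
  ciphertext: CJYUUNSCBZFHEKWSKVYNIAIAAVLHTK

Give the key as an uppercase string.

IMERBP

  i= 0: C-U =  8 → I
  i= 1: J-X = 12 → M
  i= 2: Y-U =  4 → E
  i= 3: U-D = 17 → R
  i= 4: U-T =  1 → B
  i= 5: N-Y = 15 → P
  i= 6: S-K =  8 → I
  i= 7: C-Q = 12 → M
  i= 8: B-X =  4 → E
  i= 9: Z-I = 17 → R
  i=10: F-E =  1 → B
  i=11: H-S = 15 → P
  i=12: E-W =  8 → I
  i=13: K-Y = 12 → M
  i=14: W-S =  4 → E
  i=15: S-B = 17 → R
  i=16: K-J =  1 → B
  i=17: V-G = 15 → P
  i=18: Y-Q =  8 → I
  i=19: N-B = 12 → M
  i=20: I-E =  4 → E
  i=21: A-J = 17 → R
  i=22: I-H =  1 → B
  i=23: A-L = 15 → P
  i=24: A-S =  8 → I
  i=25: V-J = 12 → M
  i=26: L-H =  4 → E
  i=27: H-Q = 17 → R
  i=28: T-S =  1 → B
  i=29: K-V = 15 → P
  shifts repeat with period 6: IMERBP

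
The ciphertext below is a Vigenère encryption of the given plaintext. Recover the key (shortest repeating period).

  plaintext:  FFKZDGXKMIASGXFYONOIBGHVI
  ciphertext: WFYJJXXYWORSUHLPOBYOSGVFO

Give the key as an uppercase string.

  i= 0: W-F = 17 → R
  i= 1: F-F =  0 → A
  i= 2: Y-K = 14 → O
  i= 3: J-Z = 10 → K
  i= 4: J-D =  6 → G
  i= 5: X-G = 17 → R
  i= 6: X-X =  0 → A
  i= 7: Y-K = 14 → O
  i= 8: W-M = 10 → K
  i= 9: O-I =  6 → G
  i=10: R-A = 17 → R
  i=11: S-S =  0 → A
  i=12: U-G = 14 → O
  i=13: H-X = 10 → K
  i=14: L-F =  6 → G
  i=15: P-Y = 17 → R
  i=16: O-O =  0 → A
  i=17: B-N = 14 → O
  i=18: Y-O = 10 → K
  i=19: O-I =  6 → G
  i=20: S-B = 17 → R
  i=21: G-G =  0 → A
  i=22: V-H = 14 → O
  i=23: F-V = 10 → K
  i=24: O-I =  6 → G
  shifts repeat with period 5: RAOKG

RAOKG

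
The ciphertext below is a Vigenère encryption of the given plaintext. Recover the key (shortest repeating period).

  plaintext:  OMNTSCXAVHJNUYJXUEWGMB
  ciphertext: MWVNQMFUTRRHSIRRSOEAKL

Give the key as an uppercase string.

  i= 0: M-O = 24 → Y
  i= 1: W-M = 10 → K
  i= 2: V-N =  8 → I
  i= 3: N-T = 20 → U
  i= 4: Q-S = 24 → Y
  i= 5: M-C = 10 → K
  i= 6: F-X =  8 → I
  i= 7: U-A = 20 → U
  i= 8: T-V = 24 → Y
  i= 9: R-H = 10 → K
  i=10: R-J =  8 → I
  i=11: H-N = 20 → U
  i=12: S-U = 24 → Y
  i=13: I-Y = 10 → K
  i=14: R-J =  8 → I
  i=15: R-X = 20 → U
  i=16: S-U = 24 → Y
  i=17: O-E = 10 → K
  i=18: E-W =  8 → I
  i=19: A-G = 20 → U
  i=20: K-M = 24 → Y
  i=21: L-B = 10 → K
  shifts repeat with period 4: YKIU

YKIU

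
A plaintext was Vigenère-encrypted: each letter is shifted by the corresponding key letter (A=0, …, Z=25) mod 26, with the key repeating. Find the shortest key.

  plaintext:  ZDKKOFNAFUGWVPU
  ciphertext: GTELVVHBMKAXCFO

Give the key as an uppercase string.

HQUB

  i= 0: G-Z =  7 → H
  i= 1: T-D = 16 → Q
  i= 2: E-K = 20 → U
  i= 3: L-K =  1 → B
  i= 4: V-O =  7 → H
  i= 5: V-F = 16 → Q
  i= 6: H-N = 20 → U
  i= 7: B-A =  1 → B
  i= 8: M-F =  7 → H
  i= 9: K-U = 16 → Q
  i=10: A-G = 20 → U
  i=11: X-W =  1 → B
  i=12: C-V =  7 → H
  i=13: F-P = 16 → Q
  i=14: O-U = 20 → U
  shifts repeat with period 4: HQUB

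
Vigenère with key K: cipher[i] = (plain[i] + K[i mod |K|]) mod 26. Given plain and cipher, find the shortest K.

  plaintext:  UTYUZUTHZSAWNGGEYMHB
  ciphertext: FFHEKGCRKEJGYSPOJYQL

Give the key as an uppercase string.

  i= 0: F-U = 11 → L
  i= 1: F-T = 12 → M
  i= 2: H-Y =  9 → J
  i= 3: E-U = 10 → K
  i= 4: K-Z = 11 → L
  i= 5: G-U = 12 → M
  i= 6: C-T =  9 → J
  i= 7: R-H = 10 → K
  i= 8: K-Z = 11 → L
  i= 9: E-S = 12 → M
  i=10: J-A =  9 → J
  i=11: G-W = 10 → K
  i=12: Y-N = 11 → L
  i=13: S-G = 12 → M
  i=14: P-G =  9 → J
  i=15: O-E = 10 → K
  i=16: J-Y = 11 → L
  i=17: Y-M = 12 → M
  i=18: Q-H =  9 → J
  i=19: L-B = 10 → K
  shifts repeat with period 4: LMJK

LMJK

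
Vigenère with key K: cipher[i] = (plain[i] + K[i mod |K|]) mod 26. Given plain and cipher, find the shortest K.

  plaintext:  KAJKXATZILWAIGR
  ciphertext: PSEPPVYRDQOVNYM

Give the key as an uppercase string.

  i= 0: P-K =  5 → F
  i= 1: S-A = 18 → S
  i= 2: E-J = 21 → V
  i= 3: P-K =  5 → F
  i= 4: P-X = 18 → S
  i= 5: V-A = 21 → V
  i= 6: Y-T =  5 → F
  i= 7: R-Z = 18 → S
  i= 8: D-I = 21 → V
  i= 9: Q-L =  5 → F
  i=10: O-W = 18 → S
  i=11: V-A = 21 → V
  i=12: N-I =  5 → F
  i=13: Y-G = 18 → S
  i=14: M-R = 21 → V
  shifts repeat with period 3: FSV

FSV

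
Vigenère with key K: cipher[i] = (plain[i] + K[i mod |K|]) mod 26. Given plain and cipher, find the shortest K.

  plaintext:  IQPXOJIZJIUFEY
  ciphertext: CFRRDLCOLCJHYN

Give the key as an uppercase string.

UPC

  i= 0: C-I = 20 → U
  i= 1: F-Q = 15 → P
  i= 2: R-P =  2 → C
  i= 3: R-X = 20 → U
  i= 4: D-O = 15 → P
  i= 5: L-J =  2 → C
  i= 6: C-I = 20 → U
  i= 7: O-Z = 15 → P
  i= 8: L-J =  2 → C
  i= 9: C-I = 20 → U
  i=10: J-U = 15 → P
  i=11: H-F =  2 → C
  i=12: Y-E = 20 → U
  i=13: N-Y = 15 → P
  shifts repeat with period 3: UPC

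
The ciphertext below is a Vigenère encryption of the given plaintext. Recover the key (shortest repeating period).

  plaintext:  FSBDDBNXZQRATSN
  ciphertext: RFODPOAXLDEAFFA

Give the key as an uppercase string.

  i= 0: R-F = 12 → M
  i= 1: F-S = 13 → N
  i= 2: O-B = 13 → N
  i= 3: D-D =  0 → A
  i= 4: P-D = 12 → M
  i= 5: O-B = 13 → N
  i= 6: A-N = 13 → N
  i= 7: X-X =  0 → A
  i= 8: L-Z = 12 → M
  i= 9: D-Q = 13 → N
  i=10: E-R = 13 → N
  i=11: A-A =  0 → A
  i=12: F-T = 12 → M
  i=13: F-S = 13 → N
  i=14: A-N = 13 → N
  shifts repeat with period 4: MNNA

MNNA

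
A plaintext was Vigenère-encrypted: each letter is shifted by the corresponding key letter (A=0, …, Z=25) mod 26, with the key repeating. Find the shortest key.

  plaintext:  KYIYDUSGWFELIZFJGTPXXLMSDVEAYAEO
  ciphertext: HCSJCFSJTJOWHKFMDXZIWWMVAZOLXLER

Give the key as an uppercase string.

  i= 0: H-K = 23 → X
  i= 1: C-Y =  4 → E
  i= 2: S-I = 10 → K
  i= 3: J-Y = 11 → L
  i= 4: C-D = 25 → Z
  i= 5: F-U = 11 → L
  i= 6: S-S =  0 → A
  i= 7: J-G =  3 → D
  i= 8: T-W = 23 → X
  i= 9: J-F =  4 → E
  i=10: O-E = 10 → K
  i=11: W-L = 11 → L
  i=12: H-I = 25 → Z
  i=13: K-Z = 11 → L
  i=14: F-F =  0 → A
  i=15: M-J =  3 → D
  i=16: D-G = 23 → X
  i=17: X-T =  4 → E
  i=18: Z-P = 10 → K
  i=19: I-X = 11 → L
  i=20: W-X = 25 → Z
  i=21: W-L = 11 → L
  i=22: M-M =  0 → A
  i=23: V-S =  3 → D
  i=24: A-D = 23 → X
  i=25: Z-V =  4 → E
  i=26: O-E = 10 → K
  i=27: L-A = 11 → L
  i=28: X-Y = 25 → Z
  i=29: L-A = 11 → L
  i=30: E-E =  0 → A
  i=31: R-O =  3 → D
  shifts repeat with period 8: XEKLZLAD

XEKLZLAD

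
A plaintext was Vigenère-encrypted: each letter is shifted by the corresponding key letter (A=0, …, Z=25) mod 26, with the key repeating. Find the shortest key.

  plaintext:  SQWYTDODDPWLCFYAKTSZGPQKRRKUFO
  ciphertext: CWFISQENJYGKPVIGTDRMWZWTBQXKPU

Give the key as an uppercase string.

  i= 0: C-S = 10 → K
  i= 1: W-Q =  6 → G
  i= 2: F-W =  9 → J
  i= 3: I-Y = 10 → K
  i= 4: S-T = 25 → Z
  i= 5: Q-D = 13 → N
  i= 6: E-O = 16 → Q
  i= 7: N-D = 10 → K
  i= 8: J-D =  6 → G
  i= 9: Y-P =  9 → J
  i=10: G-W = 10 → K
  i=11: K-L = 25 → Z
  i=12: P-C = 13 → N
  i=13: V-F = 16 → Q
  i=14: I-Y = 10 → K
  i=15: G-A =  6 → G
  i=16: T-K =  9 → J
  i=17: D-T = 10 → K
  i=18: R-S = 25 → Z
  i=19: M-Z = 13 → N
  i=20: W-G = 16 → Q
  i=21: Z-P = 10 → K
  i=22: W-Q =  6 → G
  i=23: T-K =  9 → J
  i=24: B-R = 10 → K
  i=25: Q-R = 25 → Z
  i=26: X-K = 13 → N
  i=27: K-U = 16 → Q
  i=28: P-F = 10 → K
  i=29: U-O =  6 → G
  shifts repeat with period 7: KGJKZNQ

KGJKZNQ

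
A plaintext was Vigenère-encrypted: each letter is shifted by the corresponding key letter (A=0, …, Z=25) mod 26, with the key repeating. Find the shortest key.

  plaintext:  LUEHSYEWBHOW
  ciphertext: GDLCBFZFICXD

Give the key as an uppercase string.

VJH

  i= 0: G-L = 21 → V
  i= 1: D-U =  9 → J
  i= 2: L-E =  7 → H
  i= 3: C-H = 21 → V
  i= 4: B-S =  9 → J
  i= 5: F-Y =  7 → H
  i= 6: Z-E = 21 → V
  i= 7: F-W =  9 → J
  i= 8: I-B =  7 → H
  i= 9: C-H = 21 → V
  i=10: X-O =  9 → J
  i=11: D-W =  7 → H
  shifts repeat with period 3: VJH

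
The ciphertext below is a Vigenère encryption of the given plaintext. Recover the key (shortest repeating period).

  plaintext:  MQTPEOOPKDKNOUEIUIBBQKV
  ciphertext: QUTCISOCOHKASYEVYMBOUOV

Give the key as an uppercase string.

EEAN

  i= 0: Q-M =  4 → E
  i= 1: U-Q =  4 → E
  i= 2: T-T =  0 → A
  i= 3: C-P = 13 → N
  i= 4: I-E =  4 → E
  i= 5: S-O =  4 → E
  i= 6: O-O =  0 → A
  i= 7: C-P = 13 → N
  i= 8: O-K =  4 → E
  i= 9: H-D =  4 → E
  i=10: K-K =  0 → A
  i=11: A-N = 13 → N
  i=12: S-O =  4 → E
  i=13: Y-U =  4 → E
  i=14: E-E =  0 → A
  i=15: V-I = 13 → N
  i=16: Y-U =  4 → E
  i=17: M-I =  4 → E
  i=18: B-B =  0 → A
  i=19: O-B = 13 → N
  i=20: U-Q =  4 → E
  i=21: O-K =  4 → E
  i=22: V-V =  0 → A
  shifts repeat with period 4: EEAN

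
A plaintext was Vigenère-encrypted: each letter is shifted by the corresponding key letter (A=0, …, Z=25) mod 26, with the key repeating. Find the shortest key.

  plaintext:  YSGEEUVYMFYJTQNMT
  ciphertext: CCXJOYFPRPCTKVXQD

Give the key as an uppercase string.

EKRFK

  i= 0: C-Y =  4 → E
  i= 1: C-S = 10 → K
  i= 2: X-G = 17 → R
  i= 3: J-E =  5 → F
  i= 4: O-E = 10 → K
  i= 5: Y-U =  4 → E
  i= 6: F-V = 10 → K
  i= 7: P-Y = 17 → R
  i= 8: R-M =  5 → F
  i= 9: P-F = 10 → K
  i=10: C-Y =  4 → E
  i=11: T-J = 10 → K
  i=12: K-T = 17 → R
  i=13: V-Q =  5 → F
  i=14: X-N = 10 → K
  i=15: Q-M =  4 → E
  i=16: D-T = 10 → K
  shifts repeat with period 5: EKRFK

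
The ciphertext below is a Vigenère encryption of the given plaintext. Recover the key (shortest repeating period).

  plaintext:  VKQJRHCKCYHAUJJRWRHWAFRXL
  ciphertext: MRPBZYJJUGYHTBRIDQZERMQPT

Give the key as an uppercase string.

RHZSI

  i= 0: M-V = 17 → R
  i= 1: R-K =  7 → H
  i= 2: P-Q = 25 → Z
  i= 3: B-J = 18 → S
  i= 4: Z-R =  8 → I
  i= 5: Y-H = 17 → R
  i= 6: J-C =  7 → H
  i= 7: J-K = 25 → Z
  i= 8: U-C = 18 → S
  i= 9: G-Y =  8 → I
  i=10: Y-H = 17 → R
  i=11: H-A =  7 → H
  i=12: T-U = 25 → Z
  i=13: B-J = 18 → S
  i=14: R-J =  8 → I
  i=15: I-R = 17 → R
  i=16: D-W =  7 → H
  i=17: Q-R = 25 → Z
  i=18: Z-H = 18 → S
  i=19: E-W =  8 → I
  i=20: R-A = 17 → R
  i=21: M-F =  7 → H
  i=22: Q-R = 25 → Z
  i=23: P-X = 18 → S
  i=24: T-L =  8 → I
  shifts repeat with period 5: RHZSI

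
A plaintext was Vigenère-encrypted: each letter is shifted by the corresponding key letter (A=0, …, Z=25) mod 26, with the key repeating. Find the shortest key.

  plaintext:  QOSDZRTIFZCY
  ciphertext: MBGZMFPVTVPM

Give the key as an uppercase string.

  i= 0: M-Q = 22 → W
  i= 1: B-O = 13 → N
  i= 2: G-S = 14 → O
  i= 3: Z-D = 22 → W
  i= 4: M-Z = 13 → N
  i= 5: F-R = 14 → O
  i= 6: P-T = 22 → W
  i= 7: V-I = 13 → N
  i= 8: T-F = 14 → O
  i= 9: V-Z = 22 → W
  i=10: P-C = 13 → N
  i=11: M-Y = 14 → O
  shifts repeat with period 3: WNO

WNO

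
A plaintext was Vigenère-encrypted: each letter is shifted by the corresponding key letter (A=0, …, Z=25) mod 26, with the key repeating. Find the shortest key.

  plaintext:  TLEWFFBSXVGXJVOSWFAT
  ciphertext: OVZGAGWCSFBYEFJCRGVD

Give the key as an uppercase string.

  i= 0: O-T = 21 → V
  i= 1: V-L = 10 → K
  i= 2: Z-E = 21 → V
  i= 3: G-W = 10 → K
  i= 4: A-F = 21 → V
  i= 5: G-F =  1 → B
  i= 6: W-B = 21 → V
  i= 7: C-S = 10 → K
  i= 8: S-X = 21 → V
  i= 9: F-V = 10 → K
  i=10: B-G = 21 → V
  i=11: Y-X =  1 → B
  i=12: E-J = 21 → V
  i=13: F-V = 10 → K
  i=14: J-O = 21 → V
  i=15: C-S = 10 → K
  i=16: R-W = 21 → V
  i=17: G-F =  1 → B
  i=18: V-A = 21 → V
  i=19: D-T = 10 → K
  shifts repeat with period 6: VKVKVB

VKVKVB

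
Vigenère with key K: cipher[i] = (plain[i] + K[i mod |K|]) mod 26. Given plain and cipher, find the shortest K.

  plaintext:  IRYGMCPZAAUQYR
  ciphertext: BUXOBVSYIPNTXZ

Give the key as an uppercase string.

  i= 0: B-I = 19 → T
  i= 1: U-R =  3 → D
  i= 2: X-Y = 25 → Z
  i= 3: O-G =  8 → I
  i= 4: B-M = 15 → P
  i= 5: V-C = 19 → T
  i= 6: S-P =  3 → D
  i= 7: Y-Z = 25 → Z
  i= 8: I-A =  8 → I
  i= 9: P-A = 15 → P
  i=10: N-U = 19 → T
  i=11: T-Q =  3 → D
  i=12: X-Y = 25 → Z
  i=13: Z-R =  8 → I
  shifts repeat with period 5: TDZIP

TDZIP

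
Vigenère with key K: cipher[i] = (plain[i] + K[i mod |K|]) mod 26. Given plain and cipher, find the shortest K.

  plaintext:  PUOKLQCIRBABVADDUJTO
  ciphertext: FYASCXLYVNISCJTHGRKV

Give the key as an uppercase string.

QEMIRHJ

  i= 0: F-P = 16 → Q
  i= 1: Y-U =  4 → E
  i= 2: A-O = 12 → M
  i= 3: S-K =  8 → I
  i= 4: C-L = 17 → R
  i= 5: X-Q =  7 → H
  i= 6: L-C =  9 → J
  i= 7: Y-I = 16 → Q
  i= 8: V-R =  4 → E
  i= 9: N-B = 12 → M
  i=10: I-A =  8 → I
  i=11: S-B = 17 → R
  i=12: C-V =  7 → H
  i=13: J-A =  9 → J
  i=14: T-D = 16 → Q
  i=15: H-D =  4 → E
  i=16: G-U = 12 → M
  i=17: R-J =  8 → I
  i=18: K-T = 17 → R
  i=19: V-O =  7 → H
  shifts repeat with period 7: QEMIRHJ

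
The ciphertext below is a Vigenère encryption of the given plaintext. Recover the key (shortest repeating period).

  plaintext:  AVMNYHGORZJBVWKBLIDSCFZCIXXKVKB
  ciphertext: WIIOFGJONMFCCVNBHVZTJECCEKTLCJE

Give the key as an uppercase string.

WNWBHZDA

  i= 0: W-A = 22 → W
  i= 1: I-V = 13 → N
  i= 2: I-M = 22 → W
  i= 3: O-N =  1 → B
  i= 4: F-Y =  7 → H
  i= 5: G-H = 25 → Z
  i= 6: J-G =  3 → D
  i= 7: O-O =  0 → A
  i= 8: N-R = 22 → W
  i= 9: M-Z = 13 → N
  i=10: F-J = 22 → W
  i=11: C-B =  1 → B
  i=12: C-V =  7 → H
  i=13: V-W = 25 → Z
  i=14: N-K =  3 → D
  i=15: B-B =  0 → A
  i=16: H-L = 22 → W
  i=17: V-I = 13 → N
  i=18: Z-D = 22 → W
  i=19: T-S =  1 → B
  i=20: J-C =  7 → H
  i=21: E-F = 25 → Z
  i=22: C-Z =  3 → D
  i=23: C-C =  0 → A
  i=24: E-I = 22 → W
  i=25: K-X = 13 → N
  i=26: T-X = 22 → W
  i=27: L-K =  1 → B
  i=28: C-V =  7 → H
  i=29: J-K = 25 → Z
  i=30: E-B =  3 → D
  shifts repeat with period 8: WNWBHZDA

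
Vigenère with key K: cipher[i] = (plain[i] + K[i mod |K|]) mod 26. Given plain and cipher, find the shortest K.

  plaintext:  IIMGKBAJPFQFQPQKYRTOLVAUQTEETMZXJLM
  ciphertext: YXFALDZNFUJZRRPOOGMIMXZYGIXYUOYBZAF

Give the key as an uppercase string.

QPTUBCZE

  i= 0: Y-I = 16 → Q
  i= 1: X-I = 15 → P
  i= 2: F-M = 19 → T
  i= 3: A-G = 20 → U
  i= 4: L-K =  1 → B
  i= 5: D-B =  2 → C
  i= 6: Z-A = 25 → Z
  i= 7: N-J =  4 → E
  i= 8: F-P = 16 → Q
  i= 9: U-F = 15 → P
  i=10: J-Q = 19 → T
  i=11: Z-F = 20 → U
  i=12: R-Q =  1 → B
  i=13: R-P =  2 → C
  i=14: P-Q = 25 → Z
  i=15: O-K =  4 → E
  i=16: O-Y = 16 → Q
  i=17: G-R = 15 → P
  i=18: M-T = 19 → T
  i=19: I-O = 20 → U
  i=20: M-L =  1 → B
  i=21: X-V =  2 → C
  i=22: Z-A = 25 → Z
  i=23: Y-U =  4 → E
  i=24: G-Q = 16 → Q
  i=25: I-T = 15 → P
  i=26: X-E = 19 → T
  i=27: Y-E = 20 → U
  i=28: U-T =  1 → B
  i=29: O-M =  2 → C
  i=30: Y-Z = 25 → Z
  i=31: B-X =  4 → E
  i=32: Z-J = 16 → Q
  i=33: A-L = 15 → P
  i=34: F-M = 19 → T
  shifts repeat with period 8: QPTUBCZE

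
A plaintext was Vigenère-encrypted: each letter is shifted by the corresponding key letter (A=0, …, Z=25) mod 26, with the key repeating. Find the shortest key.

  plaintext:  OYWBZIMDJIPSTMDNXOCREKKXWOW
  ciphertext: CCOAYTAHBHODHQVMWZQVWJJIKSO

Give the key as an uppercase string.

OESZZL

  i= 0: C-O = 14 → O
  i= 1: C-Y =  4 → E
  i= 2: O-W = 18 → S
  i= 3: A-B = 25 → Z
  i= 4: Y-Z = 25 → Z
  i= 5: T-I = 11 → L
  i= 6: A-M = 14 → O
  i= 7: H-D =  4 → E
  i= 8: B-J = 18 → S
  i= 9: H-I = 25 → Z
  i=10: O-P = 25 → Z
  i=11: D-S = 11 → L
  i=12: H-T = 14 → O
  i=13: Q-M =  4 → E
  i=14: V-D = 18 → S
  i=15: M-N = 25 → Z
  i=16: W-X = 25 → Z
  i=17: Z-O = 11 → L
  i=18: Q-C = 14 → O
  i=19: V-R =  4 → E
  i=20: W-E = 18 → S
  i=21: J-K = 25 → Z
  i=22: J-K = 25 → Z
  i=23: I-X = 11 → L
  i=24: K-W = 14 → O
  i=25: S-O =  4 → E
  i=26: O-W = 18 → S
  shifts repeat with period 6: OESZZL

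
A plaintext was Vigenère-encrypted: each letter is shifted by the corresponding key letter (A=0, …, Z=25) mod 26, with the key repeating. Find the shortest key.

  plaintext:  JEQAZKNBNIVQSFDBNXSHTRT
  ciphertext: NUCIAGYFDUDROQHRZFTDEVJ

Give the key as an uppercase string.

  i= 0: N-J =  4 → E
  i= 1: U-E = 16 → Q
  i= 2: C-Q = 12 → M
  i= 3: I-A =  8 → I
  i= 4: A-Z =  1 → B
  i= 5: G-K = 22 → W
  i= 6: Y-N = 11 → L
  i= 7: F-B =  4 → E
  i= 8: D-N = 16 → Q
  i= 9: U-I = 12 → M
  i=10: D-V =  8 → I
  i=11: R-Q =  1 → B
  i=12: O-S = 22 → W
  i=13: Q-F = 11 → L
  i=14: H-D =  4 → E
  i=15: R-B = 16 → Q
  i=16: Z-N = 12 → M
  i=17: F-X =  8 → I
  i=18: T-S =  1 → B
  i=19: D-H = 22 → W
  i=20: E-T = 11 → L
  i=21: V-R =  4 → E
  i=22: J-T = 16 → Q
  shifts repeat with period 7: EQMIBWL

EQMIBWL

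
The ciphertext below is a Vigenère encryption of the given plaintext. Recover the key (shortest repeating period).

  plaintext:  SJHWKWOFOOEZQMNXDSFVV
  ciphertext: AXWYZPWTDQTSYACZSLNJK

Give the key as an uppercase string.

IOPCPT

  i= 0: A-S =  8 → I
  i= 1: X-J = 14 → O
  i= 2: W-H = 15 → P
  i= 3: Y-W =  2 → C
  i= 4: Z-K = 15 → P
  i= 5: P-W = 19 → T
  i= 6: W-O =  8 → I
  i= 7: T-F = 14 → O
  i= 8: D-O = 15 → P
  i= 9: Q-O =  2 → C
  i=10: T-E = 15 → P
  i=11: S-Z = 19 → T
  i=12: Y-Q =  8 → I
  i=13: A-M = 14 → O
  i=14: C-N = 15 → P
  i=15: Z-X =  2 → C
  i=16: S-D = 15 → P
  i=17: L-S = 19 → T
  i=18: N-F =  8 → I
  i=19: J-V = 14 → O
  i=20: K-V = 15 → P
  shifts repeat with period 6: IOPCPT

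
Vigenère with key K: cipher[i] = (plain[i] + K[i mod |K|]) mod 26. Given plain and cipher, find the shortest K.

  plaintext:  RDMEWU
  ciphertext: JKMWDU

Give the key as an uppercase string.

SHA

  i= 0: J-R = 18 → S
  i= 1: K-D =  7 → H
  i= 2: M-M =  0 → A
  i= 3: W-E = 18 → S
  i= 4: D-W =  7 → H
  i= 5: U-U =  0 → A
  shifts repeat with period 3: SHA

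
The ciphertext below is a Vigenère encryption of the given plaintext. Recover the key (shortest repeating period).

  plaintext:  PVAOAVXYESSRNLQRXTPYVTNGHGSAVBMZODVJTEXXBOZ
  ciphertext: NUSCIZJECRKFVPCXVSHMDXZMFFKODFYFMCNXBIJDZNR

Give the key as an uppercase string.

  i= 0: N-P = 24 → Y
  i= 1: U-V = 25 → Z
  i= 2: S-A = 18 → S
  i= 3: C-O = 14 → O
  i= 4: I-A =  8 → I
  i= 5: Z-V =  4 → E
  i= 6: J-X = 12 → M
  i= 7: E-Y =  6 → G
  i= 8: C-E = 24 → Y
  i= 9: R-S = 25 → Z
  i=10: K-S = 18 → S
  i=11: F-R = 14 → O
  i=12: V-N =  8 → I
  i=13: P-L =  4 → E
  i=14: C-Q = 12 → M
  i=15: X-R =  6 → G
  i=16: V-X = 24 → Y
  i=17: S-T = 25 → Z
  i=18: H-P = 18 → S
  i=19: M-Y = 14 → O
  i=20: D-V =  8 → I
  i=21: X-T =  4 → E
  i=22: Z-N = 12 → M
  i=23: M-G =  6 → G
  i=24: F-H = 24 → Y
  i=25: F-G = 25 → Z
  i=26: K-S = 18 → S
  i=27: O-A = 14 → O
  i=28: D-V =  8 → I
  i=29: F-B =  4 → E
  i=30: Y-M = 12 → M
  i=31: F-Z =  6 → G
  i=32: M-O = 24 → Y
  i=33: C-D = 25 → Z
  i=34: N-V = 18 → S
  i=35: X-J = 14 → O
  i=36: B-T =  8 → I
  i=37: I-E =  4 → E
  i=38: J-X = 12 → M
  i=39: D-X =  6 → G
  i=40: Z-B = 24 → Y
  i=41: N-O = 25 → Z
  i=42: R-Z = 18 → S
  shifts repeat with period 8: YZSOIEMG

YZSOIEMG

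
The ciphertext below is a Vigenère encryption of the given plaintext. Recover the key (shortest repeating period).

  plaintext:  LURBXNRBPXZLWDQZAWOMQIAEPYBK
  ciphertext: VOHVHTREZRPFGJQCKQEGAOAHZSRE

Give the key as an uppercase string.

  i= 0: V-L = 10 → K
  i= 1: O-U = 20 → U
  i= 2: H-R = 16 → Q
  i= 3: V-B = 20 → U
  i= 4: H-X = 10 → K
  i= 5: T-N =  6 → G
  i= 6: R-R =  0 → A
  i= 7: E-B =  3 → D
  i= 8: Z-P = 10 → K
  i= 9: R-X = 20 → U
  i=10: P-Z = 16 → Q
  i=11: F-L = 20 → U
  i=12: G-W = 10 → K
  i=13: J-D =  6 → G
  i=14: Q-Q =  0 → A
  i=15: C-Z =  3 → D
  i=16: K-A = 10 → K
  i=17: Q-W = 20 → U
  i=18: E-O = 16 → Q
  i=19: G-M = 20 → U
  i=20: A-Q = 10 → K
  i=21: O-I =  6 → G
  i=22: A-A =  0 → A
  i=23: H-E =  3 → D
  i=24: Z-P = 10 → K
  i=25: S-Y = 20 → U
  i=26: R-B = 16 → Q
  i=27: E-K = 20 → U
  shifts repeat with period 8: KUQUKGAD

KUQUKGAD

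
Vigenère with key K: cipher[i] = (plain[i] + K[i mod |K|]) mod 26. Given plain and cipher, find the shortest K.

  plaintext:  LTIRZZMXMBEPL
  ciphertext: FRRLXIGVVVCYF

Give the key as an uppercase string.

UYJ

  i= 0: F-L = 20 → U
  i= 1: R-T = 24 → Y
  i= 2: R-I =  9 → J
  i= 3: L-R = 20 → U
  i= 4: X-Z = 24 → Y
  i= 5: I-Z =  9 → J
  i= 6: G-M = 20 → U
  i= 7: V-X = 24 → Y
  i= 8: V-M =  9 → J
  i= 9: V-B = 20 → U
  i=10: C-E = 24 → Y
  i=11: Y-P =  9 → J
  i=12: F-L = 20 → U
  shifts repeat with period 3: UYJ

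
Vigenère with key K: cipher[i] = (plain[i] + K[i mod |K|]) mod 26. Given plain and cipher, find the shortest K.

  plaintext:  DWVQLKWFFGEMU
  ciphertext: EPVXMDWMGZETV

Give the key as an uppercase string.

  i= 0: E-D =  1 → B
  i= 1: P-W = 19 → T
  i= 2: V-V =  0 → A
  i= 3: X-Q =  7 → H
  i= 4: M-L =  1 → B
  i= 5: D-K = 19 → T
  i= 6: W-W =  0 → A
  i= 7: M-F =  7 → H
  i= 8: G-F =  1 → B
  i= 9: Z-G = 19 → T
  i=10: E-E =  0 → A
  i=11: T-M =  7 → H
  i=12: V-U =  1 → B
  shifts repeat with period 4: BTAH

BTAH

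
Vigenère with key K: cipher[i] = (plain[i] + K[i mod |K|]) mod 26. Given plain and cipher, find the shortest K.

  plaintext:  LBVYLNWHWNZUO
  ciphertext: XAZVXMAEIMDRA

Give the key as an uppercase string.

MZEX

  i= 0: X-L = 12 → M
  i= 1: A-B = 25 → Z
  i= 2: Z-V =  4 → E
  i= 3: V-Y = 23 → X
  i= 4: X-L = 12 → M
  i= 5: M-N = 25 → Z
  i= 6: A-W =  4 → E
  i= 7: E-H = 23 → X
  i= 8: I-W = 12 → M
  i= 9: M-N = 25 → Z
  i=10: D-Z =  4 → E
  i=11: R-U = 23 → X
  i=12: A-O = 12 → M
  shifts repeat with period 4: MZEX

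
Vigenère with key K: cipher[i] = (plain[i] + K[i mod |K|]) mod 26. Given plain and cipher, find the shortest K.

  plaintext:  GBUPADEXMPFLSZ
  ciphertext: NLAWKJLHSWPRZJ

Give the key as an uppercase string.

  i= 0: N-G =  7 → H
  i= 1: L-B = 10 → K
  i= 2: A-U =  6 → G
  i= 3: W-P =  7 → H
  i= 4: K-A = 10 → K
  i= 5: J-D =  6 → G
  i= 6: L-E =  7 → H
  i= 7: H-X = 10 → K
  i= 8: S-M =  6 → G
  i= 9: W-P =  7 → H
  i=10: P-F = 10 → K
  i=11: R-L =  6 → G
  i=12: Z-S =  7 → H
  i=13: J-Z = 10 → K
  shifts repeat with period 3: HKG

HKG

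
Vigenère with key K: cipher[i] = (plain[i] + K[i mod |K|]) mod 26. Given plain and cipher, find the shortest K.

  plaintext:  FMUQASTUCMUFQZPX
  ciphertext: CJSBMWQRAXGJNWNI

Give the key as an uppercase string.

XXYLME

  i= 0: C-F = 23 → X
  i= 1: J-M = 23 → X
  i= 2: S-U = 24 → Y
  i= 3: B-Q = 11 → L
  i= 4: M-A = 12 → M
  i= 5: W-S =  4 → E
  i= 6: Q-T = 23 → X
  i= 7: R-U = 23 → X
  i= 8: A-C = 24 → Y
  i= 9: X-M = 11 → L
  i=10: G-U = 12 → M
  i=11: J-F =  4 → E
  i=12: N-Q = 23 → X
  i=13: W-Z = 23 → X
  i=14: N-P = 24 → Y
  i=15: I-X = 11 → L
  shifts repeat with period 6: XXYLME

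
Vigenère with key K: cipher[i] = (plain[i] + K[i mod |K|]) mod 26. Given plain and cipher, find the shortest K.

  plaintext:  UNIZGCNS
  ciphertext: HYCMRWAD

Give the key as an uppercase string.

  i= 0: H-U = 13 → N
  i= 1: Y-N = 11 → L
  i= 2: C-I = 20 → U
  i= 3: M-Z = 13 → N
  i= 4: R-G = 11 → L
  i= 5: W-C = 20 → U
  i= 6: A-N = 13 → N
  i= 7: D-S = 11 → L
  shifts repeat with period 3: NLU

NLU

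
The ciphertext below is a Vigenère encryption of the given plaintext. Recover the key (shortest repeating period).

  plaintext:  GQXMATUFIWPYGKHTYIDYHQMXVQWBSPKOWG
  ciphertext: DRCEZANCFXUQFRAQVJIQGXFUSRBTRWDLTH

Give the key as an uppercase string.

  i= 0: D-G = 23 → X
  i= 1: R-Q =  1 → B
  i= 2: C-X =  5 → F
  i= 3: E-M = 18 → S
  i= 4: Z-A = 25 → Z
  i= 5: A-T =  7 → H
  i= 6: N-U = 19 → T
  i= 7: C-F = 23 → X
  i= 8: F-I = 23 → X
  i= 9: X-W =  1 → B
  i=10: U-P =  5 → F
  i=11: Q-Y = 18 → S
  i=12: F-G = 25 → Z
  i=13: R-K =  7 → H
  i=14: A-H = 19 → T
  i=15: Q-T = 23 → X
  i=16: V-Y = 23 → X
  i=17: J-I =  1 → B
  i=18: I-D =  5 → F
  i=19: Q-Y = 18 → S
  i=20: G-H = 25 → Z
  i=21: X-Q =  7 → H
  i=22: F-M = 19 → T
  i=23: U-X = 23 → X
  i=24: S-V = 23 → X
  i=25: R-Q =  1 → B
  i=26: B-W =  5 → F
  i=27: T-B = 18 → S
  i=28: R-S = 25 → Z
  i=29: W-P =  7 → H
  i=30: D-K = 19 → T
  i=31: L-O = 23 → X
  i=32: T-W = 23 → X
  i=33: H-G =  1 → B
  shifts repeat with period 8: XBFSZHTX

XBFSZHTX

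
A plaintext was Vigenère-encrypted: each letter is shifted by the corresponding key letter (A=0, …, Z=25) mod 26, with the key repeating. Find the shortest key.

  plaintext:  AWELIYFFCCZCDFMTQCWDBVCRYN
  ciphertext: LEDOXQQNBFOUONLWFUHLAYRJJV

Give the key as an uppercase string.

LIZDPS

  i= 0: L-A = 11 → L
  i= 1: E-W =  8 → I
  i= 2: D-E = 25 → Z
  i= 3: O-L =  3 → D
  i= 4: X-I = 15 → P
  i= 5: Q-Y = 18 → S
  i= 6: Q-F = 11 → L
  i= 7: N-F =  8 → I
  i= 8: B-C = 25 → Z
  i= 9: F-C =  3 → D
  i=10: O-Z = 15 → P
  i=11: U-C = 18 → S
  i=12: O-D = 11 → L
  i=13: N-F =  8 → I
  i=14: L-M = 25 → Z
  i=15: W-T =  3 → D
  i=16: F-Q = 15 → P
  i=17: U-C = 18 → S
  i=18: H-W = 11 → L
  i=19: L-D =  8 → I
  i=20: A-B = 25 → Z
  i=21: Y-V =  3 → D
  i=22: R-C = 15 → P
  i=23: J-R = 18 → S
  i=24: J-Y = 11 → L
  i=25: V-N =  8 → I
  shifts repeat with period 6: LIZDPS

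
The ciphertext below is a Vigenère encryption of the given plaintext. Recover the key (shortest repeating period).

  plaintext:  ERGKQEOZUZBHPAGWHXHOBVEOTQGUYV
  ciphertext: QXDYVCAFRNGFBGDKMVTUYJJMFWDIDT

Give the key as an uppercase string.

MGXOFY

  i= 0: Q-E = 12 → M
  i= 1: X-R =  6 → G
  i= 2: D-G = 23 → X
  i= 3: Y-K = 14 → O
  i= 4: V-Q =  5 → F
  i= 5: C-E = 24 → Y
  i= 6: A-O = 12 → M
  i= 7: F-Z =  6 → G
  i= 8: R-U = 23 → X
  i= 9: N-Z = 14 → O
  i=10: G-B =  5 → F
  i=11: F-H = 24 → Y
  i=12: B-P = 12 → M
  i=13: G-A =  6 → G
  i=14: D-G = 23 → X
  i=15: K-W = 14 → O
  i=16: M-H =  5 → F
  i=17: V-X = 24 → Y
  i=18: T-H = 12 → M
  i=19: U-O =  6 → G
  i=20: Y-B = 23 → X
  i=21: J-V = 14 → O
  i=22: J-E =  5 → F
  i=23: M-O = 24 → Y
  i=24: F-T = 12 → M
  i=25: W-Q =  6 → G
  i=26: D-G = 23 → X
  i=27: I-U = 14 → O
  i=28: D-Y =  5 → F
  i=29: T-V = 24 → Y
  shifts repeat with period 6: MGXOFY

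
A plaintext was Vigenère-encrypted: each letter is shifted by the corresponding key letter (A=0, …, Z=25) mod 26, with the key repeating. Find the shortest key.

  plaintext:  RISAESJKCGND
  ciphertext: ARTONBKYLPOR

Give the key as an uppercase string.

  i= 0: A-R =  9 → J
  i= 1: R-I =  9 → J
  i= 2: T-S =  1 → B
  i= 3: O-A = 14 → O
  i= 4: N-E =  9 → J
  i= 5: B-S =  9 → J
  i= 6: K-J =  1 → B
  i= 7: Y-K = 14 → O
  i= 8: L-C =  9 → J
  i= 9: P-G =  9 → J
  i=10: O-N =  1 → B
  i=11: R-D = 14 → O
  shifts repeat with period 4: JJBO

JJBO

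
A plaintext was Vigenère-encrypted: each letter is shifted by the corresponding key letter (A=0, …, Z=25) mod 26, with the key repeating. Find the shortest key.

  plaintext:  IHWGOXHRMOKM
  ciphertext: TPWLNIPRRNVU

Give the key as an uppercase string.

LIAFZ

  i= 0: T-I = 11 → L
  i= 1: P-H =  8 → I
  i= 2: W-W =  0 → A
  i= 3: L-G =  5 → F
  i= 4: N-O = 25 → Z
  i= 5: I-X = 11 → L
  i= 6: P-H =  8 → I
  i= 7: R-R =  0 → A
  i= 8: R-M =  5 → F
  i= 9: N-O = 25 → Z
  i=10: V-K = 11 → L
  i=11: U-M =  8 → I
  shifts repeat with period 5: LIAFZ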